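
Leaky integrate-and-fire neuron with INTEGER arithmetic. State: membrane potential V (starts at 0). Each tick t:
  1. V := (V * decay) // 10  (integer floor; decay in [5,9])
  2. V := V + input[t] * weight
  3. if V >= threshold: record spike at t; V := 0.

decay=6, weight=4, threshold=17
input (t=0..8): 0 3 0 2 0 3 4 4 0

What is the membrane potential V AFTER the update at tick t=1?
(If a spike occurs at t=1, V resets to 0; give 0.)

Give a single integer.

t=0: input=0 -> V=0
t=1: input=3 -> V=12
t=2: input=0 -> V=7
t=3: input=2 -> V=12
t=4: input=0 -> V=7
t=5: input=3 -> V=16
t=6: input=4 -> V=0 FIRE
t=7: input=4 -> V=16
t=8: input=0 -> V=9

Answer: 12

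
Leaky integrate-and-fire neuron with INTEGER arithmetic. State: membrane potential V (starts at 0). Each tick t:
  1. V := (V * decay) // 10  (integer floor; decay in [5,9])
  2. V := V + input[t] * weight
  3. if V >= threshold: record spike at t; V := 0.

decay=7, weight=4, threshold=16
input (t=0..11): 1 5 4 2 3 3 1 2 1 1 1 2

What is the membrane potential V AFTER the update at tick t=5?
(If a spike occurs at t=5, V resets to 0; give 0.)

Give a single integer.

Answer: 12

Derivation:
t=0: input=1 -> V=4
t=1: input=5 -> V=0 FIRE
t=2: input=4 -> V=0 FIRE
t=3: input=2 -> V=8
t=4: input=3 -> V=0 FIRE
t=5: input=3 -> V=12
t=6: input=1 -> V=12
t=7: input=2 -> V=0 FIRE
t=8: input=1 -> V=4
t=9: input=1 -> V=6
t=10: input=1 -> V=8
t=11: input=2 -> V=13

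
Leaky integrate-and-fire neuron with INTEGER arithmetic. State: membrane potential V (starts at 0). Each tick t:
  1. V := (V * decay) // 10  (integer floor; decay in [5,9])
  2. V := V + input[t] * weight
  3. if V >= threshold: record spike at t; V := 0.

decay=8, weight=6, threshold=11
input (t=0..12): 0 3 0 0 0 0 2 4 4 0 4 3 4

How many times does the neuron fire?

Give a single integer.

t=0: input=0 -> V=0
t=1: input=3 -> V=0 FIRE
t=2: input=0 -> V=0
t=3: input=0 -> V=0
t=4: input=0 -> V=0
t=5: input=0 -> V=0
t=6: input=2 -> V=0 FIRE
t=7: input=4 -> V=0 FIRE
t=8: input=4 -> V=0 FIRE
t=9: input=0 -> V=0
t=10: input=4 -> V=0 FIRE
t=11: input=3 -> V=0 FIRE
t=12: input=4 -> V=0 FIRE

Answer: 7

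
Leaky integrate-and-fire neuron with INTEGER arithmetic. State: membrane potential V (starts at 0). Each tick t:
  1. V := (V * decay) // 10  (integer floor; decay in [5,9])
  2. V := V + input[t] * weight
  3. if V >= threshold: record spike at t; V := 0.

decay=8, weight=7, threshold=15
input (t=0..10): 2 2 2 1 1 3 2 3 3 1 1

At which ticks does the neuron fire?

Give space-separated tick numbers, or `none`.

t=0: input=2 -> V=14
t=1: input=2 -> V=0 FIRE
t=2: input=2 -> V=14
t=3: input=1 -> V=0 FIRE
t=4: input=1 -> V=7
t=5: input=3 -> V=0 FIRE
t=6: input=2 -> V=14
t=7: input=3 -> V=0 FIRE
t=8: input=3 -> V=0 FIRE
t=9: input=1 -> V=7
t=10: input=1 -> V=12

Answer: 1 3 5 7 8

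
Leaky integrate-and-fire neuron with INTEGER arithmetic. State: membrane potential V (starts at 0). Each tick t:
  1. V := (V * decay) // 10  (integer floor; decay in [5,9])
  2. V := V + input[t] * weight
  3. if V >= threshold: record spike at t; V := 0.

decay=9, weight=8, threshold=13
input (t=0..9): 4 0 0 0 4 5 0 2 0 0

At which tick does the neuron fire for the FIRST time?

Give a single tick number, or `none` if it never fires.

Answer: 0

Derivation:
t=0: input=4 -> V=0 FIRE
t=1: input=0 -> V=0
t=2: input=0 -> V=0
t=3: input=0 -> V=0
t=4: input=4 -> V=0 FIRE
t=5: input=5 -> V=0 FIRE
t=6: input=0 -> V=0
t=7: input=2 -> V=0 FIRE
t=8: input=0 -> V=0
t=9: input=0 -> V=0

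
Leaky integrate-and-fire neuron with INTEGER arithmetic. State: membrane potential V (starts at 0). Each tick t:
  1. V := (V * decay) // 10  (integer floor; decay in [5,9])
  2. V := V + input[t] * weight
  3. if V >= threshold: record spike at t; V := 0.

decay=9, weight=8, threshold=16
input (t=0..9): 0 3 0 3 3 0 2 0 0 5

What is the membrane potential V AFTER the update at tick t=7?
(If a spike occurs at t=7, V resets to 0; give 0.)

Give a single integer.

t=0: input=0 -> V=0
t=1: input=3 -> V=0 FIRE
t=2: input=0 -> V=0
t=3: input=3 -> V=0 FIRE
t=4: input=3 -> V=0 FIRE
t=5: input=0 -> V=0
t=6: input=2 -> V=0 FIRE
t=7: input=0 -> V=0
t=8: input=0 -> V=0
t=9: input=5 -> V=0 FIRE

Answer: 0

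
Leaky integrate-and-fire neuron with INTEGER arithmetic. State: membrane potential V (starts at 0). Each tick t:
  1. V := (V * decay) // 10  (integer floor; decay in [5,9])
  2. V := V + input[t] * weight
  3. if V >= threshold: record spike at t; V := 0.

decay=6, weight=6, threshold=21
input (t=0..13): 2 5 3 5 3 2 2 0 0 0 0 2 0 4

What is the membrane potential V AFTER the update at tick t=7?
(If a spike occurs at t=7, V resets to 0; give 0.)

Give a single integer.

Answer: 7

Derivation:
t=0: input=2 -> V=12
t=1: input=5 -> V=0 FIRE
t=2: input=3 -> V=18
t=3: input=5 -> V=0 FIRE
t=4: input=3 -> V=18
t=5: input=2 -> V=0 FIRE
t=6: input=2 -> V=12
t=7: input=0 -> V=7
t=8: input=0 -> V=4
t=9: input=0 -> V=2
t=10: input=0 -> V=1
t=11: input=2 -> V=12
t=12: input=0 -> V=7
t=13: input=4 -> V=0 FIRE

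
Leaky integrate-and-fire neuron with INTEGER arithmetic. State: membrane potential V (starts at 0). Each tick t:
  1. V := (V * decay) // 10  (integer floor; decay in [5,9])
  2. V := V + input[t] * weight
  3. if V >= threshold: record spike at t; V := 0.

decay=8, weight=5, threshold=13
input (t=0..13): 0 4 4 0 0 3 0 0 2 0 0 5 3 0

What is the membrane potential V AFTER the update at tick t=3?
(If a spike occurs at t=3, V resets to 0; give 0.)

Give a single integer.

Answer: 0

Derivation:
t=0: input=0 -> V=0
t=1: input=4 -> V=0 FIRE
t=2: input=4 -> V=0 FIRE
t=3: input=0 -> V=0
t=4: input=0 -> V=0
t=5: input=3 -> V=0 FIRE
t=6: input=0 -> V=0
t=7: input=0 -> V=0
t=8: input=2 -> V=10
t=9: input=0 -> V=8
t=10: input=0 -> V=6
t=11: input=5 -> V=0 FIRE
t=12: input=3 -> V=0 FIRE
t=13: input=0 -> V=0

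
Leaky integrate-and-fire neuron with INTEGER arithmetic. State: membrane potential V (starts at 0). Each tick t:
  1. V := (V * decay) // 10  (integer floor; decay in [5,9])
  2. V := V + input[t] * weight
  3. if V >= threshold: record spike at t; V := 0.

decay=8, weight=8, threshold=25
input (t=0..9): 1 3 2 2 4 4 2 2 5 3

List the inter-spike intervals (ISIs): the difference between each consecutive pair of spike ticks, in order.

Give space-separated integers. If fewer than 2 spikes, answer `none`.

t=0: input=1 -> V=8
t=1: input=3 -> V=0 FIRE
t=2: input=2 -> V=16
t=3: input=2 -> V=0 FIRE
t=4: input=4 -> V=0 FIRE
t=5: input=4 -> V=0 FIRE
t=6: input=2 -> V=16
t=7: input=2 -> V=0 FIRE
t=8: input=5 -> V=0 FIRE
t=9: input=3 -> V=24

Answer: 2 1 1 2 1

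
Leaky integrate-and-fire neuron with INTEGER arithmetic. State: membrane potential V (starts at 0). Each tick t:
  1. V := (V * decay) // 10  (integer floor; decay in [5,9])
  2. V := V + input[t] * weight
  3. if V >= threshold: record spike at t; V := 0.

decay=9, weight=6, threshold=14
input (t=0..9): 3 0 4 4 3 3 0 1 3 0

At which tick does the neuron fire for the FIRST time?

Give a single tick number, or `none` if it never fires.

t=0: input=3 -> V=0 FIRE
t=1: input=0 -> V=0
t=2: input=4 -> V=0 FIRE
t=3: input=4 -> V=0 FIRE
t=4: input=3 -> V=0 FIRE
t=5: input=3 -> V=0 FIRE
t=6: input=0 -> V=0
t=7: input=1 -> V=6
t=8: input=3 -> V=0 FIRE
t=9: input=0 -> V=0

Answer: 0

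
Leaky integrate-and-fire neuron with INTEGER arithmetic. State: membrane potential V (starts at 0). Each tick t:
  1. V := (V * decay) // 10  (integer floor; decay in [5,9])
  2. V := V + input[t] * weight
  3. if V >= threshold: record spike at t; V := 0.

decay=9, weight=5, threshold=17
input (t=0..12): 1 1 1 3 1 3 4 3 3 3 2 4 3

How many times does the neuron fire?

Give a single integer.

t=0: input=1 -> V=5
t=1: input=1 -> V=9
t=2: input=1 -> V=13
t=3: input=3 -> V=0 FIRE
t=4: input=1 -> V=5
t=5: input=3 -> V=0 FIRE
t=6: input=4 -> V=0 FIRE
t=7: input=3 -> V=15
t=8: input=3 -> V=0 FIRE
t=9: input=3 -> V=15
t=10: input=2 -> V=0 FIRE
t=11: input=4 -> V=0 FIRE
t=12: input=3 -> V=15

Answer: 6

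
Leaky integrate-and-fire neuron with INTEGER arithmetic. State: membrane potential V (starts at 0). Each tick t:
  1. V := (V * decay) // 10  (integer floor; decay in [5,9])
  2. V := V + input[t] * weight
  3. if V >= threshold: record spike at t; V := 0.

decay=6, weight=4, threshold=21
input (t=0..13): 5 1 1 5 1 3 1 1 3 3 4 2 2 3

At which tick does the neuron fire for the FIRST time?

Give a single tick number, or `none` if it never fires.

Answer: 3

Derivation:
t=0: input=5 -> V=20
t=1: input=1 -> V=16
t=2: input=1 -> V=13
t=3: input=5 -> V=0 FIRE
t=4: input=1 -> V=4
t=5: input=3 -> V=14
t=6: input=1 -> V=12
t=7: input=1 -> V=11
t=8: input=3 -> V=18
t=9: input=3 -> V=0 FIRE
t=10: input=4 -> V=16
t=11: input=2 -> V=17
t=12: input=2 -> V=18
t=13: input=3 -> V=0 FIRE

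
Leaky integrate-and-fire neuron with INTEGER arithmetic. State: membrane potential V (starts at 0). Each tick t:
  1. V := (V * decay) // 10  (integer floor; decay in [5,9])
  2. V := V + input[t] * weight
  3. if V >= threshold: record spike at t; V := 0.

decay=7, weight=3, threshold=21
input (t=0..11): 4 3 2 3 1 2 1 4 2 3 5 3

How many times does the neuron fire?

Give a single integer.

Answer: 2

Derivation:
t=0: input=4 -> V=12
t=1: input=3 -> V=17
t=2: input=2 -> V=17
t=3: input=3 -> V=20
t=4: input=1 -> V=17
t=5: input=2 -> V=17
t=6: input=1 -> V=14
t=7: input=4 -> V=0 FIRE
t=8: input=2 -> V=6
t=9: input=3 -> V=13
t=10: input=5 -> V=0 FIRE
t=11: input=3 -> V=9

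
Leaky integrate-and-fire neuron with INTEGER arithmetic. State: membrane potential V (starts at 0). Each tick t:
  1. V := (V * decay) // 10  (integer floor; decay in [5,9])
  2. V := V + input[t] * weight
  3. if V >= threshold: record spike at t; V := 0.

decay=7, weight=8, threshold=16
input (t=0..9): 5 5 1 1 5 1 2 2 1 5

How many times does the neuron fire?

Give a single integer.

Answer: 6

Derivation:
t=0: input=5 -> V=0 FIRE
t=1: input=5 -> V=0 FIRE
t=2: input=1 -> V=8
t=3: input=1 -> V=13
t=4: input=5 -> V=0 FIRE
t=5: input=1 -> V=8
t=6: input=2 -> V=0 FIRE
t=7: input=2 -> V=0 FIRE
t=8: input=1 -> V=8
t=9: input=5 -> V=0 FIRE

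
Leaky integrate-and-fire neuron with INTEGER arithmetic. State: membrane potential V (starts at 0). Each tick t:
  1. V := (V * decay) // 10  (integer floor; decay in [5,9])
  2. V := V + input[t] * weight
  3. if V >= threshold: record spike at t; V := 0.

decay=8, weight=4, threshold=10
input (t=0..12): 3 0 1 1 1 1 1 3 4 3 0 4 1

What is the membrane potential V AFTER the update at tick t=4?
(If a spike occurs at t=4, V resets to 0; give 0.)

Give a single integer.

Answer: 9

Derivation:
t=0: input=3 -> V=0 FIRE
t=1: input=0 -> V=0
t=2: input=1 -> V=4
t=3: input=1 -> V=7
t=4: input=1 -> V=9
t=5: input=1 -> V=0 FIRE
t=6: input=1 -> V=4
t=7: input=3 -> V=0 FIRE
t=8: input=4 -> V=0 FIRE
t=9: input=3 -> V=0 FIRE
t=10: input=0 -> V=0
t=11: input=4 -> V=0 FIRE
t=12: input=1 -> V=4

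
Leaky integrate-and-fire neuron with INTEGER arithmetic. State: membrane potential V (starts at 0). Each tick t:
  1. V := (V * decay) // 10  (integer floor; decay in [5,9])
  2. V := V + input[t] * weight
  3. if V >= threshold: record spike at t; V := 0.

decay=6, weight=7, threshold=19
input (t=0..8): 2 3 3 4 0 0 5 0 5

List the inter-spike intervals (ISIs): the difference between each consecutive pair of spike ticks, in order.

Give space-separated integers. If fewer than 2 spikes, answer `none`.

t=0: input=2 -> V=14
t=1: input=3 -> V=0 FIRE
t=2: input=3 -> V=0 FIRE
t=3: input=4 -> V=0 FIRE
t=4: input=0 -> V=0
t=5: input=0 -> V=0
t=6: input=5 -> V=0 FIRE
t=7: input=0 -> V=0
t=8: input=5 -> V=0 FIRE

Answer: 1 1 3 2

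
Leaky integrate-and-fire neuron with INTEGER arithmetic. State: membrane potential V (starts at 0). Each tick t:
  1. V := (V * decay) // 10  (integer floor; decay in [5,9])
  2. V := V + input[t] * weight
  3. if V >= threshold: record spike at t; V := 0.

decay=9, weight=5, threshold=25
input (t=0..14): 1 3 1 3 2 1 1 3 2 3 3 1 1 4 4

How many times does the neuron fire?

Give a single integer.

t=0: input=1 -> V=5
t=1: input=3 -> V=19
t=2: input=1 -> V=22
t=3: input=3 -> V=0 FIRE
t=4: input=2 -> V=10
t=5: input=1 -> V=14
t=6: input=1 -> V=17
t=7: input=3 -> V=0 FIRE
t=8: input=2 -> V=10
t=9: input=3 -> V=24
t=10: input=3 -> V=0 FIRE
t=11: input=1 -> V=5
t=12: input=1 -> V=9
t=13: input=4 -> V=0 FIRE
t=14: input=4 -> V=20

Answer: 4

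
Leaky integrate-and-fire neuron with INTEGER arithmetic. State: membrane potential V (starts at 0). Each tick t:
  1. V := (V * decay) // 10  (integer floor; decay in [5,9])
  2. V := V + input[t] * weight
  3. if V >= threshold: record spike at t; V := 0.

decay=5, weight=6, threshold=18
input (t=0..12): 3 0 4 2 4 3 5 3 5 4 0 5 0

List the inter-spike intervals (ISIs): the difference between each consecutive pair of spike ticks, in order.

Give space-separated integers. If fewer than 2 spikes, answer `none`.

Answer: 2 2 1 1 1 1 1 2

Derivation:
t=0: input=3 -> V=0 FIRE
t=1: input=0 -> V=0
t=2: input=4 -> V=0 FIRE
t=3: input=2 -> V=12
t=4: input=4 -> V=0 FIRE
t=5: input=3 -> V=0 FIRE
t=6: input=5 -> V=0 FIRE
t=7: input=3 -> V=0 FIRE
t=8: input=5 -> V=0 FIRE
t=9: input=4 -> V=0 FIRE
t=10: input=0 -> V=0
t=11: input=5 -> V=0 FIRE
t=12: input=0 -> V=0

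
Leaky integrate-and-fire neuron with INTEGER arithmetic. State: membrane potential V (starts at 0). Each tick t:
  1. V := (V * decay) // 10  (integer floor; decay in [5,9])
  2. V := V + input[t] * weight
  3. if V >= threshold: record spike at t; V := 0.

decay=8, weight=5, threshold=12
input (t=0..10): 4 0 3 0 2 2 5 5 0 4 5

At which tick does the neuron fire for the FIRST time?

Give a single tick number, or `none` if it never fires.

t=0: input=4 -> V=0 FIRE
t=1: input=0 -> V=0
t=2: input=3 -> V=0 FIRE
t=3: input=0 -> V=0
t=4: input=2 -> V=10
t=5: input=2 -> V=0 FIRE
t=6: input=5 -> V=0 FIRE
t=7: input=5 -> V=0 FIRE
t=8: input=0 -> V=0
t=9: input=4 -> V=0 FIRE
t=10: input=5 -> V=0 FIRE

Answer: 0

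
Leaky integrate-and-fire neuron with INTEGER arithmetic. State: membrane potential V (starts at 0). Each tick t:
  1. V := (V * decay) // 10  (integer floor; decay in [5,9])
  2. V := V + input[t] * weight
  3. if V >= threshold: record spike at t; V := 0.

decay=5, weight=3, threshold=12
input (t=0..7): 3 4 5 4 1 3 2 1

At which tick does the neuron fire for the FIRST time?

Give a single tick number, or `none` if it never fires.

t=0: input=3 -> V=9
t=1: input=4 -> V=0 FIRE
t=2: input=5 -> V=0 FIRE
t=3: input=4 -> V=0 FIRE
t=4: input=1 -> V=3
t=5: input=3 -> V=10
t=6: input=2 -> V=11
t=7: input=1 -> V=8

Answer: 1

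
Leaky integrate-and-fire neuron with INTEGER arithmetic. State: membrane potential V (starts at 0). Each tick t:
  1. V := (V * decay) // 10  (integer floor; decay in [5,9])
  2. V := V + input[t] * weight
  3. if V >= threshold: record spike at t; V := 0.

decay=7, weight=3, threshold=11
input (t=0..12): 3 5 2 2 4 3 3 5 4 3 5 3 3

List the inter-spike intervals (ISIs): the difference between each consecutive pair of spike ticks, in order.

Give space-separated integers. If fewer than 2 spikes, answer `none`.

Answer: 3 2 1 1 2 2

Derivation:
t=0: input=3 -> V=9
t=1: input=5 -> V=0 FIRE
t=2: input=2 -> V=6
t=3: input=2 -> V=10
t=4: input=4 -> V=0 FIRE
t=5: input=3 -> V=9
t=6: input=3 -> V=0 FIRE
t=7: input=5 -> V=0 FIRE
t=8: input=4 -> V=0 FIRE
t=9: input=3 -> V=9
t=10: input=5 -> V=0 FIRE
t=11: input=3 -> V=9
t=12: input=3 -> V=0 FIRE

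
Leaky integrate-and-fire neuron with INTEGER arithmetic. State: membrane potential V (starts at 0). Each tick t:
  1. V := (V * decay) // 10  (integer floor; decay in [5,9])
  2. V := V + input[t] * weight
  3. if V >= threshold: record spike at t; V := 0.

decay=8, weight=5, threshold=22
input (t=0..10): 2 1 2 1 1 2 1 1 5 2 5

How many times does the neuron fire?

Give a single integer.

Answer: 3

Derivation:
t=0: input=2 -> V=10
t=1: input=1 -> V=13
t=2: input=2 -> V=20
t=3: input=1 -> V=21
t=4: input=1 -> V=21
t=5: input=2 -> V=0 FIRE
t=6: input=1 -> V=5
t=7: input=1 -> V=9
t=8: input=5 -> V=0 FIRE
t=9: input=2 -> V=10
t=10: input=5 -> V=0 FIRE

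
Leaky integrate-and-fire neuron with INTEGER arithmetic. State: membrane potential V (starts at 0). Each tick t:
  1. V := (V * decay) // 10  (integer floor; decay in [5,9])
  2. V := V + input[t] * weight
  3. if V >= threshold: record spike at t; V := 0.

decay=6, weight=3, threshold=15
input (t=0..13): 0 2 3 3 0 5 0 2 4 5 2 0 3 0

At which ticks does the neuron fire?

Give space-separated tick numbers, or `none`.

Answer: 3 5 8 9

Derivation:
t=0: input=0 -> V=0
t=1: input=2 -> V=6
t=2: input=3 -> V=12
t=3: input=3 -> V=0 FIRE
t=4: input=0 -> V=0
t=5: input=5 -> V=0 FIRE
t=6: input=0 -> V=0
t=7: input=2 -> V=6
t=8: input=4 -> V=0 FIRE
t=9: input=5 -> V=0 FIRE
t=10: input=2 -> V=6
t=11: input=0 -> V=3
t=12: input=3 -> V=10
t=13: input=0 -> V=6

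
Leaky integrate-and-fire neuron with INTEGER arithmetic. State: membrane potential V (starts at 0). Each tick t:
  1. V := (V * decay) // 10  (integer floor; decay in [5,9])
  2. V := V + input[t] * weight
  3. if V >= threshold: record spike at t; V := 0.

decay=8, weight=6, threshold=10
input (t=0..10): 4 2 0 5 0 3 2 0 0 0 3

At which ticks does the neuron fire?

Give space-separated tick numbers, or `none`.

Answer: 0 1 3 5 6 10

Derivation:
t=0: input=4 -> V=0 FIRE
t=1: input=2 -> V=0 FIRE
t=2: input=0 -> V=0
t=3: input=5 -> V=0 FIRE
t=4: input=0 -> V=0
t=5: input=3 -> V=0 FIRE
t=6: input=2 -> V=0 FIRE
t=7: input=0 -> V=0
t=8: input=0 -> V=0
t=9: input=0 -> V=0
t=10: input=3 -> V=0 FIRE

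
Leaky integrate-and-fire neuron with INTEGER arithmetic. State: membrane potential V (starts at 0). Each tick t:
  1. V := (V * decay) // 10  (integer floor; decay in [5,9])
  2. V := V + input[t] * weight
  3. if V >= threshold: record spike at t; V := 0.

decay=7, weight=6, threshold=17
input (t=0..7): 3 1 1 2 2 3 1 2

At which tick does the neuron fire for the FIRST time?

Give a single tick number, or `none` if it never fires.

Answer: 0

Derivation:
t=0: input=3 -> V=0 FIRE
t=1: input=1 -> V=6
t=2: input=1 -> V=10
t=3: input=2 -> V=0 FIRE
t=4: input=2 -> V=12
t=5: input=3 -> V=0 FIRE
t=6: input=1 -> V=6
t=7: input=2 -> V=16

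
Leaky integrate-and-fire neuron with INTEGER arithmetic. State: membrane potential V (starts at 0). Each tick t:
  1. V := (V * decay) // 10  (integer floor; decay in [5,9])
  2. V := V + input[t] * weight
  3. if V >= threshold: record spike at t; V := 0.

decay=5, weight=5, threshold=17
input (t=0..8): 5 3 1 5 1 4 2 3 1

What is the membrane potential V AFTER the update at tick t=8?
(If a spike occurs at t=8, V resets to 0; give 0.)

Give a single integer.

t=0: input=5 -> V=0 FIRE
t=1: input=3 -> V=15
t=2: input=1 -> V=12
t=3: input=5 -> V=0 FIRE
t=4: input=1 -> V=5
t=5: input=4 -> V=0 FIRE
t=6: input=2 -> V=10
t=7: input=3 -> V=0 FIRE
t=8: input=1 -> V=5

Answer: 5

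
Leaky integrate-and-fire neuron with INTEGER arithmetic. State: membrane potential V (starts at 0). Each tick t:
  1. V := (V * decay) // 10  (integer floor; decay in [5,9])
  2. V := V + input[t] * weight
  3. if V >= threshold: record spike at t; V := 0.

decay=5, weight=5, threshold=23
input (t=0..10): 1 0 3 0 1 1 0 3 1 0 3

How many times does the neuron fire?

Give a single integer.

t=0: input=1 -> V=5
t=1: input=0 -> V=2
t=2: input=3 -> V=16
t=3: input=0 -> V=8
t=4: input=1 -> V=9
t=5: input=1 -> V=9
t=6: input=0 -> V=4
t=7: input=3 -> V=17
t=8: input=1 -> V=13
t=9: input=0 -> V=6
t=10: input=3 -> V=18

Answer: 0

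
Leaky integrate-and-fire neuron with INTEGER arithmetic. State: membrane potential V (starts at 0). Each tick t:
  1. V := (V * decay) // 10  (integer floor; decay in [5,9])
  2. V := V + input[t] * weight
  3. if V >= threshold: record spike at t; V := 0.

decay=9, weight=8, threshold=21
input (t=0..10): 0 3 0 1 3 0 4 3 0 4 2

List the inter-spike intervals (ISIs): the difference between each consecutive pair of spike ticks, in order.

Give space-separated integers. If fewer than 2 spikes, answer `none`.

Answer: 3 2 1 2

Derivation:
t=0: input=0 -> V=0
t=1: input=3 -> V=0 FIRE
t=2: input=0 -> V=0
t=3: input=1 -> V=8
t=4: input=3 -> V=0 FIRE
t=5: input=0 -> V=0
t=6: input=4 -> V=0 FIRE
t=7: input=3 -> V=0 FIRE
t=8: input=0 -> V=0
t=9: input=4 -> V=0 FIRE
t=10: input=2 -> V=16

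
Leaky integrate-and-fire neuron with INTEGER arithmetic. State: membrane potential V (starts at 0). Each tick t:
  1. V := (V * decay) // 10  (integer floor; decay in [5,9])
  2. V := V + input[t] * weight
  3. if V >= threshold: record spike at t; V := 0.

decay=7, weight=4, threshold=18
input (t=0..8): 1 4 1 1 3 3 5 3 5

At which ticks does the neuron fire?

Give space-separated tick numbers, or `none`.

Answer: 1 5 6 8

Derivation:
t=0: input=1 -> V=4
t=1: input=4 -> V=0 FIRE
t=2: input=1 -> V=4
t=3: input=1 -> V=6
t=4: input=3 -> V=16
t=5: input=3 -> V=0 FIRE
t=6: input=5 -> V=0 FIRE
t=7: input=3 -> V=12
t=8: input=5 -> V=0 FIRE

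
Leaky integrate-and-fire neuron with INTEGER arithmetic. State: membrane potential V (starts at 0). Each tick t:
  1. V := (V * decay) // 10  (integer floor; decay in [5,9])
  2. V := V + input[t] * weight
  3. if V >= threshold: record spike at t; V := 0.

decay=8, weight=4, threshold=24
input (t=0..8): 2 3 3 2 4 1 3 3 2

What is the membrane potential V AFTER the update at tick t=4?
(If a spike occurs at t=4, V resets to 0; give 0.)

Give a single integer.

t=0: input=2 -> V=8
t=1: input=3 -> V=18
t=2: input=3 -> V=0 FIRE
t=3: input=2 -> V=8
t=4: input=4 -> V=22
t=5: input=1 -> V=21
t=6: input=3 -> V=0 FIRE
t=7: input=3 -> V=12
t=8: input=2 -> V=17

Answer: 22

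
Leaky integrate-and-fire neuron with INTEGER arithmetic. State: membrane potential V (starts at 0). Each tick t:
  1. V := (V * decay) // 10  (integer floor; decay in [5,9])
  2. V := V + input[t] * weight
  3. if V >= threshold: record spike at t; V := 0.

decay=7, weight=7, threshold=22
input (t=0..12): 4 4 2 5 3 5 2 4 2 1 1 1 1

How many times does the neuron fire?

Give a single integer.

t=0: input=4 -> V=0 FIRE
t=1: input=4 -> V=0 FIRE
t=2: input=2 -> V=14
t=3: input=5 -> V=0 FIRE
t=4: input=3 -> V=21
t=5: input=5 -> V=0 FIRE
t=6: input=2 -> V=14
t=7: input=4 -> V=0 FIRE
t=8: input=2 -> V=14
t=9: input=1 -> V=16
t=10: input=1 -> V=18
t=11: input=1 -> V=19
t=12: input=1 -> V=20

Answer: 5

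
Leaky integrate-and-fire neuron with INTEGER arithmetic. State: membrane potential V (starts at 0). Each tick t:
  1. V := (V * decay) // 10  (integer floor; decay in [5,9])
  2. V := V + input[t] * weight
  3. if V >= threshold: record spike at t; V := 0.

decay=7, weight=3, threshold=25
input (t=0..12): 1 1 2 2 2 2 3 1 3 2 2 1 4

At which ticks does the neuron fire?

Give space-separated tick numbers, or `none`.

Answer: none

Derivation:
t=0: input=1 -> V=3
t=1: input=1 -> V=5
t=2: input=2 -> V=9
t=3: input=2 -> V=12
t=4: input=2 -> V=14
t=5: input=2 -> V=15
t=6: input=3 -> V=19
t=7: input=1 -> V=16
t=8: input=3 -> V=20
t=9: input=2 -> V=20
t=10: input=2 -> V=20
t=11: input=1 -> V=17
t=12: input=4 -> V=23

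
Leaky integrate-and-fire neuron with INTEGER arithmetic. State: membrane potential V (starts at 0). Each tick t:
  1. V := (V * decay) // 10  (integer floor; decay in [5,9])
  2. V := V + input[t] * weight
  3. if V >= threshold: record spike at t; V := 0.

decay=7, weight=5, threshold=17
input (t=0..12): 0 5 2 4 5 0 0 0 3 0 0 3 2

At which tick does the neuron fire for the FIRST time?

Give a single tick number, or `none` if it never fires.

t=0: input=0 -> V=0
t=1: input=5 -> V=0 FIRE
t=2: input=2 -> V=10
t=3: input=4 -> V=0 FIRE
t=4: input=5 -> V=0 FIRE
t=5: input=0 -> V=0
t=6: input=0 -> V=0
t=7: input=0 -> V=0
t=8: input=3 -> V=15
t=9: input=0 -> V=10
t=10: input=0 -> V=7
t=11: input=3 -> V=0 FIRE
t=12: input=2 -> V=10

Answer: 1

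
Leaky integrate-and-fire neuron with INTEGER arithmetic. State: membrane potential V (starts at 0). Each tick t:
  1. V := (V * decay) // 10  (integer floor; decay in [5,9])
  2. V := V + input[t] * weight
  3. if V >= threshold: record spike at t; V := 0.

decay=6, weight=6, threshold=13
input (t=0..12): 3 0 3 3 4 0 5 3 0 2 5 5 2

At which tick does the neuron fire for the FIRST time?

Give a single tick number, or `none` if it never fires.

t=0: input=3 -> V=0 FIRE
t=1: input=0 -> V=0
t=2: input=3 -> V=0 FIRE
t=3: input=3 -> V=0 FIRE
t=4: input=4 -> V=0 FIRE
t=5: input=0 -> V=0
t=6: input=5 -> V=0 FIRE
t=7: input=3 -> V=0 FIRE
t=8: input=0 -> V=0
t=9: input=2 -> V=12
t=10: input=5 -> V=0 FIRE
t=11: input=5 -> V=0 FIRE
t=12: input=2 -> V=12

Answer: 0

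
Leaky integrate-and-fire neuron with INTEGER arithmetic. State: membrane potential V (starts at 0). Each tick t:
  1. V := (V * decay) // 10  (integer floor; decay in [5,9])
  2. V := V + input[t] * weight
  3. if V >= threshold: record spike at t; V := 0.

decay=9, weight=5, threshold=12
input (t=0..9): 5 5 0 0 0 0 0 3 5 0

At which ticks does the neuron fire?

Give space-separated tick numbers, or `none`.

t=0: input=5 -> V=0 FIRE
t=1: input=5 -> V=0 FIRE
t=2: input=0 -> V=0
t=3: input=0 -> V=0
t=4: input=0 -> V=0
t=5: input=0 -> V=0
t=6: input=0 -> V=0
t=7: input=3 -> V=0 FIRE
t=8: input=5 -> V=0 FIRE
t=9: input=0 -> V=0

Answer: 0 1 7 8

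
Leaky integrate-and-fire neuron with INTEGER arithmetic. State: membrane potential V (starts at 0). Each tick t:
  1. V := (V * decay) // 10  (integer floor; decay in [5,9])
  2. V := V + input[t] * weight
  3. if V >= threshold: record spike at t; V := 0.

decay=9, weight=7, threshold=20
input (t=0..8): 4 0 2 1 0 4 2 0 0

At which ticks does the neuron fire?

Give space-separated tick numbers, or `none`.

Answer: 0 5

Derivation:
t=0: input=4 -> V=0 FIRE
t=1: input=0 -> V=0
t=2: input=2 -> V=14
t=3: input=1 -> V=19
t=4: input=0 -> V=17
t=5: input=4 -> V=0 FIRE
t=6: input=2 -> V=14
t=7: input=0 -> V=12
t=8: input=0 -> V=10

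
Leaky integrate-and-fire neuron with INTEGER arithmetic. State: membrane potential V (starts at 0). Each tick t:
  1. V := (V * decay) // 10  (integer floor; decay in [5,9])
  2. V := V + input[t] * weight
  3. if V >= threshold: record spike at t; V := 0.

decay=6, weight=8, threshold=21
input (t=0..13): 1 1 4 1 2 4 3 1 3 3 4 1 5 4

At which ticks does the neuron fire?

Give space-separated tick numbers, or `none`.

t=0: input=1 -> V=8
t=1: input=1 -> V=12
t=2: input=4 -> V=0 FIRE
t=3: input=1 -> V=8
t=4: input=2 -> V=20
t=5: input=4 -> V=0 FIRE
t=6: input=3 -> V=0 FIRE
t=7: input=1 -> V=8
t=8: input=3 -> V=0 FIRE
t=9: input=3 -> V=0 FIRE
t=10: input=4 -> V=0 FIRE
t=11: input=1 -> V=8
t=12: input=5 -> V=0 FIRE
t=13: input=4 -> V=0 FIRE

Answer: 2 5 6 8 9 10 12 13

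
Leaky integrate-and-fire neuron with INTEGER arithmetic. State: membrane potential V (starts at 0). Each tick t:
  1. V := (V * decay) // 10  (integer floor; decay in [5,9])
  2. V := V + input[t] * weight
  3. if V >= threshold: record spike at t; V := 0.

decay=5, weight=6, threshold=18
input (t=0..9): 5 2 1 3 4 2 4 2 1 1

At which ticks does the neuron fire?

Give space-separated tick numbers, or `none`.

Answer: 0 3 4 6

Derivation:
t=0: input=5 -> V=0 FIRE
t=1: input=2 -> V=12
t=2: input=1 -> V=12
t=3: input=3 -> V=0 FIRE
t=4: input=4 -> V=0 FIRE
t=5: input=2 -> V=12
t=6: input=4 -> V=0 FIRE
t=7: input=2 -> V=12
t=8: input=1 -> V=12
t=9: input=1 -> V=12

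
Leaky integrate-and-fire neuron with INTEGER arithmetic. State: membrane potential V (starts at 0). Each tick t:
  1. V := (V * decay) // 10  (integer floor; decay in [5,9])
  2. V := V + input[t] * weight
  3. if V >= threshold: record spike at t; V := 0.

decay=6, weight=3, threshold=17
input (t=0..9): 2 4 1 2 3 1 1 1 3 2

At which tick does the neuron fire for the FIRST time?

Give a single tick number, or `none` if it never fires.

t=0: input=2 -> V=6
t=1: input=4 -> V=15
t=2: input=1 -> V=12
t=3: input=2 -> V=13
t=4: input=3 -> V=16
t=5: input=1 -> V=12
t=6: input=1 -> V=10
t=7: input=1 -> V=9
t=8: input=3 -> V=14
t=9: input=2 -> V=14

Answer: none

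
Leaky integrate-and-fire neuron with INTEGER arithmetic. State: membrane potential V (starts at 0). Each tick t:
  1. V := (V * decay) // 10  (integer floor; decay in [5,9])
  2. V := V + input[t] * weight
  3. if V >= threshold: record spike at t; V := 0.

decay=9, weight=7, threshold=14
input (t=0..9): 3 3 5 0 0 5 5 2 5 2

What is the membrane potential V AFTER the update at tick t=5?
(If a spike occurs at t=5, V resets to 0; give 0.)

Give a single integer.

Answer: 0

Derivation:
t=0: input=3 -> V=0 FIRE
t=1: input=3 -> V=0 FIRE
t=2: input=5 -> V=0 FIRE
t=3: input=0 -> V=0
t=4: input=0 -> V=0
t=5: input=5 -> V=0 FIRE
t=6: input=5 -> V=0 FIRE
t=7: input=2 -> V=0 FIRE
t=8: input=5 -> V=0 FIRE
t=9: input=2 -> V=0 FIRE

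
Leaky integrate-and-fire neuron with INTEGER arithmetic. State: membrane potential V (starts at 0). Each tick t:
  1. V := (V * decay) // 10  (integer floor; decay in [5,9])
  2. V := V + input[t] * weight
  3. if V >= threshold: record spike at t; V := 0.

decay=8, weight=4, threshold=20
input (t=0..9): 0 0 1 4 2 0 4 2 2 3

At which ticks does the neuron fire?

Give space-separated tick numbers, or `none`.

Answer: 4 7

Derivation:
t=0: input=0 -> V=0
t=1: input=0 -> V=0
t=2: input=1 -> V=4
t=3: input=4 -> V=19
t=4: input=2 -> V=0 FIRE
t=5: input=0 -> V=0
t=6: input=4 -> V=16
t=7: input=2 -> V=0 FIRE
t=8: input=2 -> V=8
t=9: input=3 -> V=18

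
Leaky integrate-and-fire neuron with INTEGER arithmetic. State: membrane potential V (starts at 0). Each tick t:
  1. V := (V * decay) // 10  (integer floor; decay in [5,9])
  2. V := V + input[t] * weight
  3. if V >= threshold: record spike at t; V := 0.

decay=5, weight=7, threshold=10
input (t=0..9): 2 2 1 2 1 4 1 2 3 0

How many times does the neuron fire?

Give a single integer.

Answer: 6

Derivation:
t=0: input=2 -> V=0 FIRE
t=1: input=2 -> V=0 FIRE
t=2: input=1 -> V=7
t=3: input=2 -> V=0 FIRE
t=4: input=1 -> V=7
t=5: input=4 -> V=0 FIRE
t=6: input=1 -> V=7
t=7: input=2 -> V=0 FIRE
t=8: input=3 -> V=0 FIRE
t=9: input=0 -> V=0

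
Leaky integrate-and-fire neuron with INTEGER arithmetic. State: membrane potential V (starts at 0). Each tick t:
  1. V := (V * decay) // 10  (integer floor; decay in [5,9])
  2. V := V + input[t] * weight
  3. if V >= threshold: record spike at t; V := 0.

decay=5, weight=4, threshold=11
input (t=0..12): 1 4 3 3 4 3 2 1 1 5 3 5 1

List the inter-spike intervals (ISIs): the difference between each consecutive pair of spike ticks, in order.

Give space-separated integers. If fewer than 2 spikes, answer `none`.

t=0: input=1 -> V=4
t=1: input=4 -> V=0 FIRE
t=2: input=3 -> V=0 FIRE
t=3: input=3 -> V=0 FIRE
t=4: input=4 -> V=0 FIRE
t=5: input=3 -> V=0 FIRE
t=6: input=2 -> V=8
t=7: input=1 -> V=8
t=8: input=1 -> V=8
t=9: input=5 -> V=0 FIRE
t=10: input=3 -> V=0 FIRE
t=11: input=5 -> V=0 FIRE
t=12: input=1 -> V=4

Answer: 1 1 1 1 4 1 1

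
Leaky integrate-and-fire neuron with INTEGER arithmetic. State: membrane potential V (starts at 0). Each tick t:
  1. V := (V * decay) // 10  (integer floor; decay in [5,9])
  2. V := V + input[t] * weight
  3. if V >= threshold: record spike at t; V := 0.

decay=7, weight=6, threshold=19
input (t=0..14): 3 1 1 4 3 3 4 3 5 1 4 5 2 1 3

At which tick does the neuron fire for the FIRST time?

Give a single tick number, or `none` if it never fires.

Answer: 3

Derivation:
t=0: input=3 -> V=18
t=1: input=1 -> V=18
t=2: input=1 -> V=18
t=3: input=4 -> V=0 FIRE
t=4: input=3 -> V=18
t=5: input=3 -> V=0 FIRE
t=6: input=4 -> V=0 FIRE
t=7: input=3 -> V=18
t=8: input=5 -> V=0 FIRE
t=9: input=1 -> V=6
t=10: input=4 -> V=0 FIRE
t=11: input=5 -> V=0 FIRE
t=12: input=2 -> V=12
t=13: input=1 -> V=14
t=14: input=3 -> V=0 FIRE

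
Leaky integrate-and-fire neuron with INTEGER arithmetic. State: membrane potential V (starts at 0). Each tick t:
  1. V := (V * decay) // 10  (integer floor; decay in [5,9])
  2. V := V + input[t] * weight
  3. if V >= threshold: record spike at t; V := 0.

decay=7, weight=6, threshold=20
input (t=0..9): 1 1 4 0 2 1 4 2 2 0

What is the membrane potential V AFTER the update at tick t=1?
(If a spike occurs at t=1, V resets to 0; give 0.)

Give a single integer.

t=0: input=1 -> V=6
t=1: input=1 -> V=10
t=2: input=4 -> V=0 FIRE
t=3: input=0 -> V=0
t=4: input=2 -> V=12
t=5: input=1 -> V=14
t=6: input=4 -> V=0 FIRE
t=7: input=2 -> V=12
t=8: input=2 -> V=0 FIRE
t=9: input=0 -> V=0

Answer: 10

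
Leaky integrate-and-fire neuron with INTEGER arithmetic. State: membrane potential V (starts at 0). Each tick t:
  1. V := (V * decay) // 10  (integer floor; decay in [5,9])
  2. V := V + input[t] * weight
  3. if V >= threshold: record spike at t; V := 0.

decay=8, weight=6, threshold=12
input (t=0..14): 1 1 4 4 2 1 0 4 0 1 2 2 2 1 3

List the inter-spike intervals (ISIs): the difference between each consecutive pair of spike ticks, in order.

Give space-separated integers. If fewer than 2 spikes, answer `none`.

t=0: input=1 -> V=6
t=1: input=1 -> V=10
t=2: input=4 -> V=0 FIRE
t=3: input=4 -> V=0 FIRE
t=4: input=2 -> V=0 FIRE
t=5: input=1 -> V=6
t=6: input=0 -> V=4
t=7: input=4 -> V=0 FIRE
t=8: input=0 -> V=0
t=9: input=1 -> V=6
t=10: input=2 -> V=0 FIRE
t=11: input=2 -> V=0 FIRE
t=12: input=2 -> V=0 FIRE
t=13: input=1 -> V=6
t=14: input=3 -> V=0 FIRE

Answer: 1 1 3 3 1 1 2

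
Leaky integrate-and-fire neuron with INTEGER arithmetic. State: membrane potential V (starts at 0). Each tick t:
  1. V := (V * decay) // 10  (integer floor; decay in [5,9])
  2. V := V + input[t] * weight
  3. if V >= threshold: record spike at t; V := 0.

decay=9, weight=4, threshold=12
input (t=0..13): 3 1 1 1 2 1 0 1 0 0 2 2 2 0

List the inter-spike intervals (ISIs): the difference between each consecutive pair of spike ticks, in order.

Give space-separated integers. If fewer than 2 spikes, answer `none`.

t=0: input=3 -> V=0 FIRE
t=1: input=1 -> V=4
t=2: input=1 -> V=7
t=3: input=1 -> V=10
t=4: input=2 -> V=0 FIRE
t=5: input=1 -> V=4
t=6: input=0 -> V=3
t=7: input=1 -> V=6
t=8: input=0 -> V=5
t=9: input=0 -> V=4
t=10: input=2 -> V=11
t=11: input=2 -> V=0 FIRE
t=12: input=2 -> V=8
t=13: input=0 -> V=7

Answer: 4 7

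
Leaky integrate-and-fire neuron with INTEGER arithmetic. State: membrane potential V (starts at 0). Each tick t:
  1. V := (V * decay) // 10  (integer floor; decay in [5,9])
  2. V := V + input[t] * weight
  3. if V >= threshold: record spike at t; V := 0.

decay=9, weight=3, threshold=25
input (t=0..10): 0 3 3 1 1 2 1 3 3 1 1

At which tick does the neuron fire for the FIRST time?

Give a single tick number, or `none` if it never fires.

t=0: input=0 -> V=0
t=1: input=3 -> V=9
t=2: input=3 -> V=17
t=3: input=1 -> V=18
t=4: input=1 -> V=19
t=5: input=2 -> V=23
t=6: input=1 -> V=23
t=7: input=3 -> V=0 FIRE
t=8: input=3 -> V=9
t=9: input=1 -> V=11
t=10: input=1 -> V=12

Answer: 7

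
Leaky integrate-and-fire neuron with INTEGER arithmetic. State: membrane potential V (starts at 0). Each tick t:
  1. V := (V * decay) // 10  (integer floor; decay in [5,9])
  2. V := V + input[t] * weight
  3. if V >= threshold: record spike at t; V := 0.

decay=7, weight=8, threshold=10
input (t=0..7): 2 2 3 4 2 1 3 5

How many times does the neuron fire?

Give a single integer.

t=0: input=2 -> V=0 FIRE
t=1: input=2 -> V=0 FIRE
t=2: input=3 -> V=0 FIRE
t=3: input=4 -> V=0 FIRE
t=4: input=2 -> V=0 FIRE
t=5: input=1 -> V=8
t=6: input=3 -> V=0 FIRE
t=7: input=5 -> V=0 FIRE

Answer: 7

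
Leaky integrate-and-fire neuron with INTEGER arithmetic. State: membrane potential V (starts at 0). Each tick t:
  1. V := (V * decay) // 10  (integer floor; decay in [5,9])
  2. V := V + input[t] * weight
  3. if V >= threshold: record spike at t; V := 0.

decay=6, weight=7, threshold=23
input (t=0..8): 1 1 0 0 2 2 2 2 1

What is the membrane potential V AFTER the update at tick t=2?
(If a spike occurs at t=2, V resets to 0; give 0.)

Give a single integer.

Answer: 6

Derivation:
t=0: input=1 -> V=7
t=1: input=1 -> V=11
t=2: input=0 -> V=6
t=3: input=0 -> V=3
t=4: input=2 -> V=15
t=5: input=2 -> V=0 FIRE
t=6: input=2 -> V=14
t=7: input=2 -> V=22
t=8: input=1 -> V=20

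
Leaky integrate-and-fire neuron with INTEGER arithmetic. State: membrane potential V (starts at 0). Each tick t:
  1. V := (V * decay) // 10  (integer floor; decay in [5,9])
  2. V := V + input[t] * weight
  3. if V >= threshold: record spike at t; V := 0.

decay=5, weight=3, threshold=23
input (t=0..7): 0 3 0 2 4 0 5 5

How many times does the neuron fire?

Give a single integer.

Answer: 1

Derivation:
t=0: input=0 -> V=0
t=1: input=3 -> V=9
t=2: input=0 -> V=4
t=3: input=2 -> V=8
t=4: input=4 -> V=16
t=5: input=0 -> V=8
t=6: input=5 -> V=19
t=7: input=5 -> V=0 FIRE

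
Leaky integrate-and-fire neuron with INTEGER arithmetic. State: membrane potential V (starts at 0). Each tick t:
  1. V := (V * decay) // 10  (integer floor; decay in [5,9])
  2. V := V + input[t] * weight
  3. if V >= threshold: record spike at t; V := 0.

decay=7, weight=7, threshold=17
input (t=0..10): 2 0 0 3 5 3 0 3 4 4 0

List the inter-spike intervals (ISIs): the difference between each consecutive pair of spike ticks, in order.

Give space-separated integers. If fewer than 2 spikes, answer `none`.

t=0: input=2 -> V=14
t=1: input=0 -> V=9
t=2: input=0 -> V=6
t=3: input=3 -> V=0 FIRE
t=4: input=5 -> V=0 FIRE
t=5: input=3 -> V=0 FIRE
t=6: input=0 -> V=0
t=7: input=3 -> V=0 FIRE
t=8: input=4 -> V=0 FIRE
t=9: input=4 -> V=0 FIRE
t=10: input=0 -> V=0

Answer: 1 1 2 1 1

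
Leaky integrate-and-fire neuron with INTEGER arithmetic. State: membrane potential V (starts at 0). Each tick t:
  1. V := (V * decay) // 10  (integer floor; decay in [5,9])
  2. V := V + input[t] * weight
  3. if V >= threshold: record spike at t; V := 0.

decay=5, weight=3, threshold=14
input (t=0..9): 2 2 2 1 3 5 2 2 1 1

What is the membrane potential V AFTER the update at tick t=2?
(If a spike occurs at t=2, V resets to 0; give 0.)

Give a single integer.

Answer: 10

Derivation:
t=0: input=2 -> V=6
t=1: input=2 -> V=9
t=2: input=2 -> V=10
t=3: input=1 -> V=8
t=4: input=3 -> V=13
t=5: input=5 -> V=0 FIRE
t=6: input=2 -> V=6
t=7: input=2 -> V=9
t=8: input=1 -> V=7
t=9: input=1 -> V=6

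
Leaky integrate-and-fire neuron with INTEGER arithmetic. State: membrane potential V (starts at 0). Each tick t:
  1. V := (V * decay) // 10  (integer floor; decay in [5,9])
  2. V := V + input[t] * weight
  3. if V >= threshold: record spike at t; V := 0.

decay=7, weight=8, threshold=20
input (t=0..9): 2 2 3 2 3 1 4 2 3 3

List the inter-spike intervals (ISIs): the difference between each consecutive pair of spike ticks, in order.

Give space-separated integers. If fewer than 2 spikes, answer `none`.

t=0: input=2 -> V=16
t=1: input=2 -> V=0 FIRE
t=2: input=3 -> V=0 FIRE
t=3: input=2 -> V=16
t=4: input=3 -> V=0 FIRE
t=5: input=1 -> V=8
t=6: input=4 -> V=0 FIRE
t=7: input=2 -> V=16
t=8: input=3 -> V=0 FIRE
t=9: input=3 -> V=0 FIRE

Answer: 1 2 2 2 1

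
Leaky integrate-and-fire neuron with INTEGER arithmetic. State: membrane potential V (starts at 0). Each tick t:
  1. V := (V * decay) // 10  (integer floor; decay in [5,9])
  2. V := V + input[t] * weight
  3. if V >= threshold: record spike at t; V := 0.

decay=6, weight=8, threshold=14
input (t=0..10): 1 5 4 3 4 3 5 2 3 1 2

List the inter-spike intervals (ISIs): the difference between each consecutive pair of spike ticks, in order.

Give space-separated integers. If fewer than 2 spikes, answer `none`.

Answer: 1 1 1 1 1 1 1 2

Derivation:
t=0: input=1 -> V=8
t=1: input=5 -> V=0 FIRE
t=2: input=4 -> V=0 FIRE
t=3: input=3 -> V=0 FIRE
t=4: input=4 -> V=0 FIRE
t=5: input=3 -> V=0 FIRE
t=6: input=5 -> V=0 FIRE
t=7: input=2 -> V=0 FIRE
t=8: input=3 -> V=0 FIRE
t=9: input=1 -> V=8
t=10: input=2 -> V=0 FIRE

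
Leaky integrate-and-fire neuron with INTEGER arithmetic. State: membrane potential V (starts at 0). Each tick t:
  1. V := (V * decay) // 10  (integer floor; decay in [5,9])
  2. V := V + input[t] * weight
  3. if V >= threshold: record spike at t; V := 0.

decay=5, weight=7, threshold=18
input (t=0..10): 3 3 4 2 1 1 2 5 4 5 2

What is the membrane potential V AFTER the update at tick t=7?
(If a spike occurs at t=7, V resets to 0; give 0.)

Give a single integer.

t=0: input=3 -> V=0 FIRE
t=1: input=3 -> V=0 FIRE
t=2: input=4 -> V=0 FIRE
t=3: input=2 -> V=14
t=4: input=1 -> V=14
t=5: input=1 -> V=14
t=6: input=2 -> V=0 FIRE
t=7: input=5 -> V=0 FIRE
t=8: input=4 -> V=0 FIRE
t=9: input=5 -> V=0 FIRE
t=10: input=2 -> V=14

Answer: 0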